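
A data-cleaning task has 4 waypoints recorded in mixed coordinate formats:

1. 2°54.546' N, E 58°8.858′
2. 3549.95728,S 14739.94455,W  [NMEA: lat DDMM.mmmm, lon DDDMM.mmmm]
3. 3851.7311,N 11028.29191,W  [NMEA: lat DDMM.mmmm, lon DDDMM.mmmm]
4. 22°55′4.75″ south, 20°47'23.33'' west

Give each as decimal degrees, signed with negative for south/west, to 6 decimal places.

Point 1:
  φ: 54.546′ = 0.909100°; total 2.9091000
  N → positive
  Lon: 58 + 8.858/60 = 58.1476333
  E → positive
Point 2:
  Latitude: split at 2 digits → 35° and 49.95728′; 35 + 49.95728/60 = 35.8326213
  S → negative
  Longitude: degrees = first 3 digits = 147, minutes = 39.94455; 147 + 39.94455/60 = 147.6657425
  W ⇒ negate
Point 3:
  φ: split at 2 digits → 38° and 51.7311′; 38 + 51.7311/60 = 38.8621850
  N → positive
  Lon: degrees = first 3 digits = 110, minutes = 28.29191; 110 + 28.29191/60 = 110.4715318
  W → negative
Point 4:
  φ: 22° + 55/60 + 4.75/3600 = 22 + 0.916667 + 0.001319 = 22.9179861
  S ⇒ negate
  Longitude: 20° + 47/60 + 23.33/3600 = 20 + 0.783333 + 0.006481 = 20.7898139
  hemisphere W, so the sign is −

1. 2.909100, 58.147633
2. -35.832621, -147.665743
3. 38.862185, -110.471532
4. -22.917986, -20.789814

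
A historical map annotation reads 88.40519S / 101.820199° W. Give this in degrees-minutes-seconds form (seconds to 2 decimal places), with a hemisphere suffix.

φ: 0.405190 × 60 = 24.31140′ → 24′, remainder × 60 = 18.6840″
Lon: 0.820199° → 49.21194′; 0.21194 × 60 = 12.7164″

88°24′18.68″ S, 101°49′12.72″ W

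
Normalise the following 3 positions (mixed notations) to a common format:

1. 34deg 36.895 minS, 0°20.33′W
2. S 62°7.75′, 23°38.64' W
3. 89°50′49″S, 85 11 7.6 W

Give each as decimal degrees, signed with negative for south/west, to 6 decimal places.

1. -34.614917, -0.338833
2. -62.129167, -23.644000
3. -89.846944, -85.185444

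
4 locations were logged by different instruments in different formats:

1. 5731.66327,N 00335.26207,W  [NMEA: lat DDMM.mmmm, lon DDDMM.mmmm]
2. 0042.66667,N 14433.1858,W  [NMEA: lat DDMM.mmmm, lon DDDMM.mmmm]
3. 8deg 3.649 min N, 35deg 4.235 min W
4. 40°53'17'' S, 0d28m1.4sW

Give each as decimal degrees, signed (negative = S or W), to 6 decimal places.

1. 57.527721, -3.587701
2. 0.711111, -144.553097
3. 8.060817, -35.070583
4. -40.888056, -0.467056

Point 1:
  Latitude: split at 2 digits → 57° and 31.66327′; 57 + 31.66327/60 = 57.5277212
  N → positive
  Lon: degrees = first 3 digits = 3, minutes = 35.26207; 3 + 35.26207/60 = 3.5877012
  W ⇒ negate
Point 2:
  Latitude: split at 2 digits → 00° and 42.66667′; 0 + 42.66667/60 = 0.7111112
  N ⇒ keep positive
  λ: split at 3 digits → 144° and 33.1858′; 144 + 33.1858/60 = 144.5530967
  W ⇒ negate
Point 3:
  Latitude: 3.649′ = 0.060817°; total 8.0608167
  N → positive
  λ: 4.235′ = 0.070583°; total 35.0705833
  W → negative
Point 4:
  Lat: 40 + 53/60 + 17/3600 = 40.8880556
  S ⇒ negate
  λ: 0° + 28/60 + 1.4/3600 = 0 + 0.466667 + 0.000389 = 0.4670556
  hemisphere W, so the sign is −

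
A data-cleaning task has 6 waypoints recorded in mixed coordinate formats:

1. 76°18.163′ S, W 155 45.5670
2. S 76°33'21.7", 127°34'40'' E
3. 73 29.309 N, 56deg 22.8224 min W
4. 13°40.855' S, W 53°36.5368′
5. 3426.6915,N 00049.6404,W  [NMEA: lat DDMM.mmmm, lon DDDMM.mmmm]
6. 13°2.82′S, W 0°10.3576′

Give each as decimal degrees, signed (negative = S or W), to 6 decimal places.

1. -76.302717, -155.759450
2. -76.556028, 127.577778
3. 73.488483, -56.380373
4. -13.680917, -53.608947
5. 34.444858, -0.827340
6. -13.047000, -0.172627

Point 1:
  Latitude: 18.163′ = 0.302717°; total 76.3027167
  S ⇒ negate
  Longitude: 45.567′ = 0.759450°; total 155.7594500
  W ⇒ negate
Point 2:
  Lat: 33′ + 21.7″ = 33.36167′; 76 + 33.36167/60 = 76.5560278
  S ⇒ negate
  Lon: 127 + 34/60 + 40/3600 = 127.5777778
  E ⇒ keep positive
Point 3:
  φ: 29.309′ = 0.488483°; total 73.4884833
  N ⇒ keep positive
  Lon: 22.8224′ = 0.380373°; total 56.3803733
  W ⇒ negate
Point 4:
  Lat: 40.855′ = 0.680917°; total 13.6809167
  S ⇒ negate
  Lon: 53 + 36.5368/60 = 53.6089467
  W → negative
Point 5:
  φ: split at 2 digits → 34° and 26.6915′; 34 + 26.6915/60 = 34.4448583
  N → positive
  λ: degrees = first 3 digits = 0, minutes = 49.6404; 0 + 49.6404/60 = 0.8273400
  W ⇒ negate
Point 6:
  φ: 2.82′ = 0.047000°; total 13.0470000
  S ⇒ negate
  Lon: 10.3576′ = 0.172627°; total 0.1726267
  W → negative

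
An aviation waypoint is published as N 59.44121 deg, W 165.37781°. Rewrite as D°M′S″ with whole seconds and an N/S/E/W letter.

φ: 0.441210 × 60 = 26.47260′ → 26′, remainder × 60 = 28.36″
λ: 0.377810° → 22.66860′; 0.66860 × 60 = 40.12″

59°26′28″ N, 165°22′40″ W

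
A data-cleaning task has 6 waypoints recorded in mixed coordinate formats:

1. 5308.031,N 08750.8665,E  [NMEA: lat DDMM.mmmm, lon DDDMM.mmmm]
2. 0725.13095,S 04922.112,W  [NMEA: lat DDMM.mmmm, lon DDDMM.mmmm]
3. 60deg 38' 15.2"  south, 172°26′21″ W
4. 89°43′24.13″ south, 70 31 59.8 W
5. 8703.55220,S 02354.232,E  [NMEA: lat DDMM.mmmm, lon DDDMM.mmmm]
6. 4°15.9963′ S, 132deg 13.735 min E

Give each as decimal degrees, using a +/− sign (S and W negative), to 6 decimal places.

Point 1:
  φ: split at 2 digits → 53° and 8.031′; 53 + 8.031/60 = 53.1338500
  N ⇒ keep positive
  λ: degrees = first 3 digits = 87, minutes = 50.8665; 87 + 50.8665/60 = 87.8477750
  E ⇒ keep positive
Point 2:
  φ: split at 2 digits → 07° and 25.13095′; 7 + 25.13095/60 = 7.4188492
  S ⇒ negate
  λ: split at 3 digits → 049° and 22.112′; 49 + 22.112/60 = 49.3685333
  hemisphere W, so the sign is −
Point 3:
  φ: 38′ + 15.2″ = 38.25333′; 60 + 38.25333/60 = 60.6375556
  hemisphere S, so the sign is −
  Longitude: 26′ + 21″ = 26.35000′; 172 + 26.35000/60 = 172.4391667
  W ⇒ negate
Point 4:
  Latitude: 89 + 43/60 + 24.13/3600 = 89.7233694
  S ⇒ negate
  Longitude: 70 + 31/60 + 59.8/3600 = 70.5332778
  W ⇒ negate
Point 5:
  Latitude: split at 2 digits → 87° and 3.5522′; 87 + 3.5522/60 = 87.0592033
  S → negative
  Lon: split at 3 digits → 023° and 54.232′; 23 + 54.232/60 = 23.9038667
  E → positive
Point 6:
  φ: 4 + 15.9963/60 = 4.2666050
  S ⇒ negate
  Longitude: 132 + 13.735/60 = 132.2289167
  E ⇒ keep positive

1. 53.133850, 87.847775
2. -7.418849, -49.368533
3. -60.637556, -172.439167
4. -89.723369, -70.533278
5. -87.059203, 23.903867
6. -4.266605, 132.228917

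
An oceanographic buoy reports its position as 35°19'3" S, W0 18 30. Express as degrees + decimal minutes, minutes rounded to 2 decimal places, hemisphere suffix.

φ: 19 + 3/60 = 19.0500′
Lon: 18 + 30/60 = 18.5000′

35° 19.05′ S, 0° 18.50′ W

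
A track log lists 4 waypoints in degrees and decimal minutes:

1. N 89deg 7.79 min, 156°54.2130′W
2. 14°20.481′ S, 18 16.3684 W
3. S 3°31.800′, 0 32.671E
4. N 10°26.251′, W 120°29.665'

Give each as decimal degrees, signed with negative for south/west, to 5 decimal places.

1. 89.12983, -156.90355
2. -14.34135, -18.27281
3. -3.53000, 0.54452
4. 10.43752, -120.49442

Point 1:
  φ: 89 + 7.79/60 = 89.129833
  N → positive
  λ: 156 + 54.213/60 = 156.903550
  W ⇒ negate
Point 2:
  Lat: 20.481′ = 0.341350°; total 14.341350
  hemisphere S, so the sign is −
  Longitude: 16.3684′ = 0.272807°; total 18.272807
  W ⇒ negate
Point 3:
  Latitude: 3 + 31.8/60 = 3.530000
  S ⇒ negate
  Longitude: 0 + 32.671/60 = 0.544517
  E → positive
Point 4:
  Lat: 26.251′ = 0.437517°; total 10.437517
  N → positive
  Lon: 29.665′ = 0.494417°; total 120.494417
  W ⇒ negate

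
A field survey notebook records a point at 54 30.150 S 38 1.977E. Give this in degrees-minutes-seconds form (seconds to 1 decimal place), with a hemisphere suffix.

φ: 30.15000′ → 30′ and 0.15000 × 60 = 9.000″
λ: 1.97700′ → 1′ and 0.97700 × 60 = 58.620″

54°30′9.0″ S, 38°01′58.6″ E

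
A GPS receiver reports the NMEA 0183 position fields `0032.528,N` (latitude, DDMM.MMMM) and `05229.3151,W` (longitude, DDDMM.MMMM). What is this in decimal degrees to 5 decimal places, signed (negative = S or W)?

0.54213, -52.48859

Latitude: split at 2 digits → 00° and 32.528′; 0 + 32.528/60 = 0.542133
N → positive
Lon: split at 3 digits → 052° and 29.3151′; 52 + 29.3151/60 = 52.488585
hemisphere W, so the sign is −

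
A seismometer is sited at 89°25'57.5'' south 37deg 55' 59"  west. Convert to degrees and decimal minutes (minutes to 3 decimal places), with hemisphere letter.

89° 25.958′ S, 37° 55.983′ W

φ: 25 + 57.5/60 = 25.95833′
Lon: 55 + 59/60 = 55.98333′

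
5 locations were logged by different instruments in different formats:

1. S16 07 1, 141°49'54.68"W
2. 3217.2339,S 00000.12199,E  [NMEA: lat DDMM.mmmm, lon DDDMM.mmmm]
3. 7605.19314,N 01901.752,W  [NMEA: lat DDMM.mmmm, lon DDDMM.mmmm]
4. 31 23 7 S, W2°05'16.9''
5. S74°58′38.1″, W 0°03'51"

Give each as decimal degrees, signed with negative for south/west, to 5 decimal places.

1. -16.11694, -141.83186
2. -32.28723, 0.00203
3. 76.08655, -19.02920
4. -31.38528, -2.08803
5. -74.97725, -0.06417

Point 1:
  Lat: 16° + 7/60 + 1/3600 = 16 + 0.116667 + 0.000278 = 16.116944
  S ⇒ negate
  Lon: 141 + 49/60 + 54.68/3600 = 141.831856
  hemisphere W, so the sign is −
Point 2:
  φ: split at 2 digits → 32° and 17.2339′; 32 + 17.2339/60 = 32.287232
  hemisphere S, so the sign is −
  λ: split at 3 digits → 000° and 0.12199′; 0 + 0.12199/60 = 0.002033
  E → positive
Point 3:
  Latitude: degrees = first 2 digits = 76, minutes = 5.19314; 76 + 5.19314/60 = 76.086552
  N → positive
  Longitude: split at 3 digits → 019° and 1.752′; 19 + 1.752/60 = 19.029200
  hemisphere W, so the sign is −
Point 4:
  Lat: 31 + 23/60 + 7/3600 = 31.385278
  S ⇒ negate
  Lon: 2 + 5/60 + 16.9/3600 = 2.088028
  W ⇒ negate
Point 5:
  Latitude: 58′ + 38.1″ = 58.63500′; 74 + 58.63500/60 = 74.977250
  hemisphere S, so the sign is −
  Lon: 0° + 3/60 + 51/3600 = 0 + 0.050000 + 0.014167 = 0.064167
  hemisphere W, so the sign is −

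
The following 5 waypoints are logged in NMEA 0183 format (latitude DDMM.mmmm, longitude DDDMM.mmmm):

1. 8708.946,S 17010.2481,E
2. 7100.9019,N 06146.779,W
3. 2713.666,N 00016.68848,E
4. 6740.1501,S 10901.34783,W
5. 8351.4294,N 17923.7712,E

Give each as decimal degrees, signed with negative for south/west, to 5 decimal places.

1. -87.14910, 170.17080
2. 71.01503, -61.77965
3. 27.22777, 0.27814
4. -67.66917, -109.02246
5. 83.85716, 179.39619

Point 1:
  φ: degrees = first 2 digits = 87, minutes = 8.946; 87 + 8.946/60 = 87.149100
  S → negative
  Longitude: split at 3 digits → 170° and 10.2481′; 170 + 10.2481/60 = 170.170802
  E ⇒ keep positive
Point 2:
  Lat: split at 2 digits → 71° and 0.9019′; 71 + 0.9019/60 = 71.015032
  N ⇒ keep positive
  λ: degrees = first 3 digits = 61, minutes = 46.779; 61 + 46.779/60 = 61.779650
  W → negative
Point 3:
  Lat: degrees = first 2 digits = 27, minutes = 13.666; 27 + 13.666/60 = 27.227767
  N ⇒ keep positive
  Longitude: degrees = first 3 digits = 0, minutes = 16.68848; 0 + 16.68848/60 = 0.278141
  E → positive
Point 4:
  φ: split at 2 digits → 67° and 40.1501′; 67 + 40.1501/60 = 67.669168
  S ⇒ negate
  λ: degrees = first 3 digits = 109, minutes = 1.34783; 109 + 1.34783/60 = 109.022464
  hemisphere W, so the sign is −
Point 5:
  Lat: split at 2 digits → 83° and 51.4294′; 83 + 51.4294/60 = 83.857157
  N → positive
  Lon: degrees = first 3 digits = 179, minutes = 23.7712; 179 + 23.7712/60 = 179.396187
  E → positive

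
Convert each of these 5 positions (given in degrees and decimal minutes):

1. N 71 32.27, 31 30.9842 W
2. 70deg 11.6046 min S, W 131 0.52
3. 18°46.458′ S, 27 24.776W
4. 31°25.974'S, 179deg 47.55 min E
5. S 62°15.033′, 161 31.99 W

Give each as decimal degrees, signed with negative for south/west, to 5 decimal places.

1. 71.53783, -31.51640
2. -70.19341, -131.00867
3. -18.77430, -27.41293
4. -31.43290, 179.79250
5. -62.25055, -161.53317

Point 1:
  Lat: 32.27′ = 0.537833°; total 71.537833
  N ⇒ keep positive
  Lon: 31 + 30.9842/60 = 31.516403
  hemisphere W, so the sign is −
Point 2:
  Lat: 11.6046′ = 0.193410°; total 70.193410
  S → negative
  Longitude: 0.52′ = 0.008667°; total 131.008667
  W ⇒ negate
Point 3:
  φ: 46.458′ = 0.774300°; total 18.774300
  S → negative
  λ: 24.776′ = 0.412933°; total 27.412933
  W ⇒ negate
Point 4:
  Latitude: 31 + 25.974/60 = 31.432900
  hemisphere S, so the sign is −
  Lon: 179 + 47.55/60 = 179.792500
  E ⇒ keep positive
Point 5:
  φ: 15.033′ = 0.250550°; total 62.250550
  S ⇒ negate
  λ: 161 + 31.99/60 = 161.533167
  hemisphere W, so the sign is −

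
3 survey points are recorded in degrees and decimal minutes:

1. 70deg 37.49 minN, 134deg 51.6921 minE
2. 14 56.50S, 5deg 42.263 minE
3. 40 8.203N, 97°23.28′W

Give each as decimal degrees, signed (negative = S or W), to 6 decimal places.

Point 1:
  Latitude: 70 + 37.49/60 = 70.6248333
  N ⇒ keep positive
  Lon: 134 + 51.6921/60 = 134.8615350
  E ⇒ keep positive
Point 2:
  Latitude: 56.5′ = 0.941667°; total 14.9416667
  S ⇒ negate
  λ: 42.263′ = 0.704383°; total 5.7043833
  E → positive
Point 3:
  Lat: 40 + 8.203/60 = 40.1367167
  N ⇒ keep positive
  Lon: 23.28′ = 0.388000°; total 97.3880000
  hemisphere W, so the sign is −

1. 70.624833, 134.861535
2. -14.941667, 5.704383
3. 40.136717, -97.388000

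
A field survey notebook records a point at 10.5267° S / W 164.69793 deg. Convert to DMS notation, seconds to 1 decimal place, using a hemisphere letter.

Latitude: 0.526700 × 60 = 31.60200′ → 31′, remainder × 60 = 36.120″
λ: 0.697930 × 60 = 41.87580′ → 41′, remainder × 60 = 52.548″

10°31′36.1″ S, 164°41′52.5″ W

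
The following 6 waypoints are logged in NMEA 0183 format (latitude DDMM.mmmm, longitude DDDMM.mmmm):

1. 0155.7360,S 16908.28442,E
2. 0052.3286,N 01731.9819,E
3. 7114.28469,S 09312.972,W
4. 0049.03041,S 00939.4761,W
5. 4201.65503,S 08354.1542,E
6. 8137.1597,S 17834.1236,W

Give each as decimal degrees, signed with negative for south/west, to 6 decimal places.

1. -1.928933, 169.138074
2. 0.872143, 17.533032
3. -71.238078, -93.216200
4. -0.817174, -9.657935
5. -42.027584, 83.902570
6. -81.619328, -178.568727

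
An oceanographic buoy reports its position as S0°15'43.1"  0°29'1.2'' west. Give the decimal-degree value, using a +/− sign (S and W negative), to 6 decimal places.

-0.261972, -0.483667

Latitude: 15′ + 43.1″ = 15.71833′; 0 + 15.71833/60 = 0.2619722
S ⇒ negate
λ: 0° + 29/60 + 1.2/3600 = 0 + 0.483333 + 0.000333 = 0.4836667
W ⇒ negate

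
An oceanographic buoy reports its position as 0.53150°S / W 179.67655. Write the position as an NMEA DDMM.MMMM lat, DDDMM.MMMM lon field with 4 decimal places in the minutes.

0031.8900,S / 17940.5930,W

Latitude: minutes = (0.531500 − 0) × 60 = 31.890000
λ: 179° + 0.676550 × 60 = 179° 40.593000′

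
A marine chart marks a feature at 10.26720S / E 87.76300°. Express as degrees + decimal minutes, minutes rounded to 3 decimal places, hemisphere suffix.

φ: minutes = (10.267200 − 10) × 60 = 16.03200
Longitude: 87° + 0.763000 × 60 = 87° 45.78000′

10° 16.032′ S, 87° 45.780′ E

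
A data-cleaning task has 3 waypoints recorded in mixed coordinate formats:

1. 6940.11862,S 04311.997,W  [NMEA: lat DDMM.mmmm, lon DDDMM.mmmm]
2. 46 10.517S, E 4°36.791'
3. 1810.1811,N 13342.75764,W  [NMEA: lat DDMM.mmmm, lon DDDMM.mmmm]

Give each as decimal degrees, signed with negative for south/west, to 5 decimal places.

1. -69.66864, -43.19995
2. -46.17528, 4.61318
3. 18.16969, -133.71263

Point 1:
  φ: degrees = first 2 digits = 69, minutes = 40.11862; 69 + 40.11862/60 = 69.668644
  S ⇒ negate
  Lon: degrees = first 3 digits = 43, minutes = 11.997; 43 + 11.997/60 = 43.199950
  hemisphere W, so the sign is −
Point 2:
  Lat: 10.517′ = 0.175283°; total 46.175283
  hemisphere S, so the sign is −
  λ: 36.791′ = 0.613183°; total 4.613183
  E → positive
Point 3:
  Latitude: split at 2 digits → 18° and 10.1811′; 18 + 10.1811/60 = 18.169685
  N → positive
  Lon: degrees = first 3 digits = 133, minutes = 42.75764; 133 + 42.75764/60 = 133.712627
  hemisphere W, so the sign is −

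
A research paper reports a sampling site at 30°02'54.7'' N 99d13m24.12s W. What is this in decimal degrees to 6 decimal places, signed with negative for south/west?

30.048528, -99.223367

Latitude: 30 + 2/60 + 54.7/3600 = 30.0485278
N ⇒ keep positive
Lon: 99 + 13/60 + 24.12/3600 = 99.2233667
hemisphere W, so the sign is −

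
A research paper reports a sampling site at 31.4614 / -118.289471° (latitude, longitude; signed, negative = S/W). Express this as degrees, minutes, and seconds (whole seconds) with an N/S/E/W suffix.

φ: whole degrees 31; 27.68400′ → 27′ and 41.04″
Longitude is negative → W; |value| = 118.289471
Longitude: 0.289471° → 17.36826′; 0.36826 × 60 = 22.10″

31°27′41″ N, 118°17′22″ W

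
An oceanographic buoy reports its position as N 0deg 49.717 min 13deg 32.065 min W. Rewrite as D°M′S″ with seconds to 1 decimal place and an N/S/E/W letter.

Latitude: 49.71700′ → 49′ and 0.71700 × 60 = 43.020″
λ: fractional minutes 0.06500 × 60 = 3.900″

0°49′43.0″ N, 13°32′3.9″ W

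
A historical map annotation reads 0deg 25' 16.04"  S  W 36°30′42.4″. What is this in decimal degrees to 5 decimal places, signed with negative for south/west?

-0.42112, -36.51178

Lat: 0 + 25/60 + 16.04/3600 = 0.421122
S → negative
Longitude: 36 + 30/60 + 42.4/3600 = 36.511778
W ⇒ negate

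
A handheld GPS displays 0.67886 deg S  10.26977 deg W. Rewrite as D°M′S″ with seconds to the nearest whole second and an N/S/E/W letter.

0°40′44″ S, 10°16′11″ W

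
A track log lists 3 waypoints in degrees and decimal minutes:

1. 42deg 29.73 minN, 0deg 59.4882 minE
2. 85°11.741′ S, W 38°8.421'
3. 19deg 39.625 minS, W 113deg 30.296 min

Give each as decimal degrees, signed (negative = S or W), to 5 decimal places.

Point 1:
  φ: 42 + 29.73/60 = 42.495500
  N → positive
  Longitude: 0 + 59.4882/60 = 0.991470
  E ⇒ keep positive
Point 2:
  Lat: 11.741′ = 0.195683°; total 85.195683
  S ⇒ negate
  Lon: 38 + 8.421/60 = 38.140350
  hemisphere W, so the sign is −
Point 3:
  φ: 39.625′ = 0.660417°; total 19.660417
  hemisphere S, so the sign is −
  λ: 30.296′ = 0.504933°; total 113.504933
  W → negative

1. 42.49550, 0.99147
2. -85.19568, -38.14035
3. -19.66042, -113.50493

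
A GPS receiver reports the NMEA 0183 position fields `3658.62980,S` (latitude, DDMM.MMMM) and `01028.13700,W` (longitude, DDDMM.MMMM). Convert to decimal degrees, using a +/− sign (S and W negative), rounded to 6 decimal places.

Lat: degrees = first 2 digits = 36, minutes = 58.6298; 36 + 58.6298/60 = 36.9771633
S ⇒ negate
Longitude: degrees = first 3 digits = 10, minutes = 28.137; 10 + 28.137/60 = 10.4689500
W ⇒ negate

-36.977163, -10.468950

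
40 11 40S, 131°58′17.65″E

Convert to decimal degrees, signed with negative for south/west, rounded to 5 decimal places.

-40.19444, 131.97157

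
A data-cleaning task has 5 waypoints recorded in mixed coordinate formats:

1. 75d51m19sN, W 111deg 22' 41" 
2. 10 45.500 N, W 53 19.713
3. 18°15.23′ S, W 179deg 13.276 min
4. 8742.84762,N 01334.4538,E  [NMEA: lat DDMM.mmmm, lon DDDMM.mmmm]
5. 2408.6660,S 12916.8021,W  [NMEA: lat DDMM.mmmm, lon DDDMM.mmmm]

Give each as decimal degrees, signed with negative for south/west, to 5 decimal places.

1. 75.85528, -111.37806
2. 10.75833, -53.32855
3. -18.25383, -179.22127
4. 87.71413, 13.57423
5. -24.14443, -129.28004

Point 1:
  Lat: 75 + 51/60 + 19/3600 = 75.855278
  N → positive
  Lon: 111° + 22/60 + 41/3600 = 111 + 0.366667 + 0.011389 = 111.378056
  W ⇒ negate
Point 2:
  φ: 45.5′ = 0.758333°; total 10.758333
  N ⇒ keep positive
  Longitude: 53 + 19.713/60 = 53.328550
  hemisphere W, so the sign is −
Point 3:
  Latitude: 15.23′ = 0.253833°; total 18.253833
  hemisphere S, so the sign is −
  Lon: 179 + 13.276/60 = 179.221267
  W → negative
Point 4:
  φ: degrees = first 2 digits = 87, minutes = 42.84762; 87 + 42.84762/60 = 87.714127
  N → positive
  Longitude: degrees = first 3 digits = 13, minutes = 34.4538; 13 + 34.4538/60 = 13.574230
  E → positive
Point 5:
  φ: degrees = first 2 digits = 24, minutes = 8.666; 24 + 8.666/60 = 24.144433
  hemisphere S, so the sign is −
  λ: degrees = first 3 digits = 129, minutes = 16.8021; 129 + 16.8021/60 = 129.280035
  W ⇒ negate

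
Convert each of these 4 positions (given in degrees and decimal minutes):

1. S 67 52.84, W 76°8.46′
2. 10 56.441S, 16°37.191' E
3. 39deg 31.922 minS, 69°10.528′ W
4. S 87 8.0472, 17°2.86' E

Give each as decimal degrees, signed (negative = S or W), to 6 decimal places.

1. -67.880667, -76.141000
2. -10.940683, 16.619850
3. -39.532033, -69.175467
4. -87.134120, 17.047667

Point 1:
  Lat: 67 + 52.84/60 = 67.8806667
  S ⇒ negate
  Longitude: 76 + 8.46/60 = 76.1410000
  W ⇒ negate
Point 2:
  Latitude: 56.441′ = 0.940683°; total 10.9406833
  S ⇒ negate
  Lon: 16 + 37.191/60 = 16.6198500
  E → positive
Point 3:
  Lat: 31.922′ = 0.532033°; total 39.5320333
  S ⇒ negate
  Longitude: 69 + 10.528/60 = 69.1754667
  hemisphere W, so the sign is −
Point 4:
  Latitude: 87 + 8.0472/60 = 87.1341200
  hemisphere S, so the sign is −
  λ: 17 + 2.86/60 = 17.0476667
  E ⇒ keep positive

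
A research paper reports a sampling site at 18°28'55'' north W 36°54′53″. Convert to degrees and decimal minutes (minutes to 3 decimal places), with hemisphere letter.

18° 28.917′ N, 36° 54.883′ W

Lat: seconds/60 = 0.91667; minutes = 28 + 0.91667 = 28.91667
λ: 54 + 53/60 = 54.88333′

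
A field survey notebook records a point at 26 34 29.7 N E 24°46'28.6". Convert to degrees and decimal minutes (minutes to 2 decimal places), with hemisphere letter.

Latitude: 34 + 29.7/60 = 34.4950′
Longitude: 46 + 28.6/60 = 46.4767′

26° 34.50′ N, 24° 46.48′ E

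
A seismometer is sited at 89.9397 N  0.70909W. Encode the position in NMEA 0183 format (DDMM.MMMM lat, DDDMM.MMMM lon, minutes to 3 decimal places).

8956.382,N / 00042.545,W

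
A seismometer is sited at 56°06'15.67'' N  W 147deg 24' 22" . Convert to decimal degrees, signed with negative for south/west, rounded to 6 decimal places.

56.104353, -147.406111

φ: 6′ + 15.67″ = 6.26117′; 56 + 6.26117/60 = 56.1043528
N → positive
Longitude: 147° + 24/60 + 22/3600 = 147 + 0.400000 + 0.006111 = 147.4061111
W → negative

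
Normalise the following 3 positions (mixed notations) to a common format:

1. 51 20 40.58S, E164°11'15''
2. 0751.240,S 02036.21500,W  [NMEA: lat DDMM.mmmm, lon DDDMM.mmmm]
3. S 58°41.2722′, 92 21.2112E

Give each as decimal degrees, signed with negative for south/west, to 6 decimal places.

Point 1:
  Latitude: 51° + 20/60 + 40.58/3600 = 51 + 0.333333 + 0.011272 = 51.3446056
  hemisphere S, so the sign is −
  λ: 164 + 11/60 + 15/3600 = 164.1875000
  E → positive
Point 2:
  Latitude: degrees = first 2 digits = 7, minutes = 51.24; 7 + 51.24/60 = 7.8540000
  S → negative
  Longitude: degrees = first 3 digits = 20, minutes = 36.215; 20 + 36.215/60 = 20.6035833
  W → negative
Point 3:
  Lat: 41.2722′ = 0.687870°; total 58.6878700
  hemisphere S, so the sign is −
  Lon: 92 + 21.2112/60 = 92.3535200
  E ⇒ keep positive

1. -51.344606, 164.187500
2. -7.854000, -20.603583
3. -58.687870, 92.353520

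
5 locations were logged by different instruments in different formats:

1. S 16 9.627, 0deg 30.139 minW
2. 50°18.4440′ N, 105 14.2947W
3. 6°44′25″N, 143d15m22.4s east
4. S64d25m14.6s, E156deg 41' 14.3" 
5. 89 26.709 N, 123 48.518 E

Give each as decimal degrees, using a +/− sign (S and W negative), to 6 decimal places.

1. -16.160450, -0.502317
2. 50.307400, -105.238245
3. 6.740278, 143.256222
4. -64.420722, 156.687306
5. 89.445150, 123.808633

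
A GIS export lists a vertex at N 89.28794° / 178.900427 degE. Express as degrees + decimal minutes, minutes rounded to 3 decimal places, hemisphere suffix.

89° 17.276′ N, 178° 54.026′ E

φ: 89° + 0.287940 × 60 = 89° 17.27640′
Lon: 178° + 0.900427 × 60 = 178° 54.02562′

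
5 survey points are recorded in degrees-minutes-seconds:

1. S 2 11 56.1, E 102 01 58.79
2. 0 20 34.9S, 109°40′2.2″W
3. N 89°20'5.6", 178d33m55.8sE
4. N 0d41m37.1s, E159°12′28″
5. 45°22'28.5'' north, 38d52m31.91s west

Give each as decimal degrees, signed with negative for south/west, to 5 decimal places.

1. -2.19892, 102.03300
2. -0.34303, -109.66728
3. 89.33489, 178.56550
4. 0.69364, 159.20778
5. 45.37458, -38.87553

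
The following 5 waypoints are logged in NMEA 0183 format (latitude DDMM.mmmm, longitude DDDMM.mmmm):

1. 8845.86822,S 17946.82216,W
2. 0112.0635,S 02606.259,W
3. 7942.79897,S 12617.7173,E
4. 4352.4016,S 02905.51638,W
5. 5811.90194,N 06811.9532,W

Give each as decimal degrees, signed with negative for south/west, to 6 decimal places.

Point 1:
  φ: degrees = first 2 digits = 88, minutes = 45.86822; 88 + 45.86822/60 = 88.7644703
  S → negative
  Lon: split at 3 digits → 179° and 46.82216′; 179 + 46.82216/60 = 179.7803693
  hemisphere W, so the sign is −
Point 2:
  φ: split at 2 digits → 01° and 12.0635′; 1 + 12.0635/60 = 1.2010583
  S ⇒ negate
  Longitude: split at 3 digits → 026° and 6.259′; 26 + 6.259/60 = 26.1043167
  W ⇒ negate
Point 3:
  Latitude: split at 2 digits → 79° and 42.79897′; 79 + 42.79897/60 = 79.7133162
  S ⇒ negate
  Lon: split at 3 digits → 126° and 17.7173′; 126 + 17.7173/60 = 126.2952883
  E ⇒ keep positive
Point 4:
  φ: degrees = first 2 digits = 43, minutes = 52.4016; 43 + 52.4016/60 = 43.8733600
  hemisphere S, so the sign is −
  Longitude: degrees = first 3 digits = 29, minutes = 5.51638; 29 + 5.51638/60 = 29.0919397
  W → negative
Point 5:
  Lat: degrees = first 2 digits = 58, minutes = 11.90194; 58 + 11.90194/60 = 58.1983657
  N ⇒ keep positive
  Longitude: degrees = first 3 digits = 68, minutes = 11.9532; 68 + 11.9532/60 = 68.1992200
  hemisphere W, so the sign is −

1. -88.764470, -179.780369
2. -1.201058, -26.104317
3. -79.713316, 126.295288
4. -43.873360, -29.091940
5. 58.198366, -68.199220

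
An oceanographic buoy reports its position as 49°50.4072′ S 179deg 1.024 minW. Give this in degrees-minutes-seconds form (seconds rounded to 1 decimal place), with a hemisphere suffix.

49°50′24.4″ S, 179°01′1.4″ W

Latitude: fractional minutes 0.40720 × 60 = 24.432″
λ: 1.02400′ → 1′ and 0.02400 × 60 = 1.440″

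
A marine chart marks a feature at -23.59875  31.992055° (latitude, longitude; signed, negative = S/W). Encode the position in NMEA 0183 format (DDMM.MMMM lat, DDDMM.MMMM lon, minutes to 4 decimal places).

2335.9250,S / 03159.5233,E

Latitude is negative → S; |value| = 23.598750
φ: minutes = (23.598750 − 23) × 60 = 35.925000
Longitude: 31° + 0.992055 × 60 = 31° 59.523300′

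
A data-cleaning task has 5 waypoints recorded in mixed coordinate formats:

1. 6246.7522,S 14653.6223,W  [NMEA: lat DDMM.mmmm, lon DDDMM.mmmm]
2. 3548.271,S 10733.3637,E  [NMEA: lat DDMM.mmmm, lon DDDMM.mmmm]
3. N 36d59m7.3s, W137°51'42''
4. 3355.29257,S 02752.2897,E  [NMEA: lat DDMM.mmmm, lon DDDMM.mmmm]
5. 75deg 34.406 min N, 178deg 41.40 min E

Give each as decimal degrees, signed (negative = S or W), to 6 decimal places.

Point 1:
  φ: degrees = first 2 digits = 62, minutes = 46.7522; 62 + 46.7522/60 = 62.7792033
  S → negative
  λ: split at 3 digits → 146° and 53.6223′; 146 + 53.6223/60 = 146.8937050
  W → negative
Point 2:
  Lat: degrees = first 2 digits = 35, minutes = 48.271; 35 + 48.271/60 = 35.8045167
  hemisphere S, so the sign is −
  Lon: degrees = first 3 digits = 107, minutes = 33.3637; 107 + 33.3637/60 = 107.5560617
  E ⇒ keep positive
Point 3:
  Lat: 36 + 59/60 + 7.3/3600 = 36.9853611
  N → positive
  Lon: 137 + 51/60 + 42/3600 = 137.8616667
  W → negative
Point 4:
  φ: split at 2 digits → 33° and 55.29257′; 33 + 55.29257/60 = 33.9215428
  S → negative
  λ: split at 3 digits → 027° and 52.2897′; 27 + 52.2897/60 = 27.8714950
  E ⇒ keep positive
Point 5:
  Latitude: 34.406′ = 0.573433°; total 75.5734333
  N ⇒ keep positive
  Longitude: 41.4′ = 0.690000°; total 178.6900000
  E ⇒ keep positive

1. -62.779203, -146.893705
2. -35.804517, 107.556062
3. 36.985361, -137.861667
4. -33.921543, 27.871495
5. 75.573433, 178.690000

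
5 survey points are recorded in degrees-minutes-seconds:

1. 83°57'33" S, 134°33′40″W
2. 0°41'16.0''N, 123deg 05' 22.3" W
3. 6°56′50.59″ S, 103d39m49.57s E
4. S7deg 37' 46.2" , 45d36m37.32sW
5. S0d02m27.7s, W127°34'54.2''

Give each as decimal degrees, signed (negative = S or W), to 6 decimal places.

1. -83.959167, -134.561111
2. 0.687778, -123.089528
3. -6.947386, 103.663769
4. -7.629500, -45.610367
5. -0.041028, -127.581722

Point 1:
  Lat: 57′ + 33″ = 57.55000′; 83 + 57.55000/60 = 83.9591667
  S ⇒ negate
  Longitude: 134° + 33/60 + 40/3600 = 134 + 0.550000 + 0.011111 = 134.5611111
  hemisphere W, so the sign is −
Point 2:
  φ: 0° + 41/60 + 16/3600 = 0 + 0.683333 + 0.004444 = 0.6877778
  N → positive
  Lon: 5′ + 22.3″ = 5.37167′; 123 + 5.37167/60 = 123.0895278
  W ⇒ negate
Point 3:
  Latitude: 56′ + 50.59″ = 56.84317′; 6 + 56.84317/60 = 6.9473861
  hemisphere S, so the sign is −
  Lon: 39′ + 49.57″ = 39.82617′; 103 + 39.82617/60 = 103.6637694
  E → positive
Point 4:
  Lat: 7 + 37/60 + 46.2/3600 = 7.6295000
  hemisphere S, so the sign is −
  λ: 36′ + 37.32″ = 36.62200′; 45 + 36.62200/60 = 45.6103667
  W ⇒ negate
Point 5:
  Latitude: 2′ + 27.7″ = 2.46167′; 0 + 2.46167/60 = 0.0410278
  S → negative
  Longitude: 34′ + 54.2″ = 34.90333′; 127 + 34.90333/60 = 127.5817222
  W ⇒ negate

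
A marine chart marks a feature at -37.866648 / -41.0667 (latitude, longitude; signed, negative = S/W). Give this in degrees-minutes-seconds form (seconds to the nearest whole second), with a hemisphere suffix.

37°52′0″ S, 41°04′0″ W

Latitude is negative → S; |value| = 37.866648
φ: 0.866648° → 51.99888′; 0.99888 × 60 = 59.93″
rounding gives 60″ → carry → 37°52′0″
Longitude is negative → W; |value| = 41.066700
Longitude: 0.066700 × 60 = 4.00200′ → 4′, remainder × 60 = 0.12″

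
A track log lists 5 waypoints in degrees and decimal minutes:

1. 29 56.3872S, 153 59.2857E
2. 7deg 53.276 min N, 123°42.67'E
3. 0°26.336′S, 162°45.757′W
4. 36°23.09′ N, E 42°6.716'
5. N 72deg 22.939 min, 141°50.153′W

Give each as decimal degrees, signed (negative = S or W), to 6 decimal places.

1. -29.939787, 153.988095
2. 7.887933, 123.711167
3. -0.438933, -162.762617
4. 36.384833, 42.111933
5. 72.382317, -141.835883

Point 1:
  Latitude: 29 + 56.3872/60 = 29.9397867
  S → negative
  Longitude: 59.2857′ = 0.988095°; total 153.9880950
  E → positive
Point 2:
  Lat: 7 + 53.276/60 = 7.8879333
  N ⇒ keep positive
  Lon: 42.67′ = 0.711167°; total 123.7111667
  E → positive
Point 3:
  Latitude: 26.336′ = 0.438933°; total 0.4389333
  hemisphere S, so the sign is −
  λ: 45.757′ = 0.762617°; total 162.7626167
  W ⇒ negate
Point 4:
  Lat: 23.09′ = 0.384833°; total 36.3848333
  N ⇒ keep positive
  λ: 42 + 6.716/60 = 42.1119333
  E → positive
Point 5:
  Latitude: 22.939′ = 0.382317°; total 72.3823167
  N → positive
  Lon: 50.153′ = 0.835883°; total 141.8358833
  hemisphere W, so the sign is −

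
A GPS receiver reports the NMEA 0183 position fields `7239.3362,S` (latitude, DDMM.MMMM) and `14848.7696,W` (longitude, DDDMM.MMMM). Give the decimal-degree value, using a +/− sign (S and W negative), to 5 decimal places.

Latitude: split at 2 digits → 72° and 39.3362′; 72 + 39.3362/60 = 72.655603
S → negative
Longitude: degrees = first 3 digits = 148, minutes = 48.7696; 148 + 48.7696/60 = 148.812827
hemisphere W, so the sign is −

-72.65560, -148.81283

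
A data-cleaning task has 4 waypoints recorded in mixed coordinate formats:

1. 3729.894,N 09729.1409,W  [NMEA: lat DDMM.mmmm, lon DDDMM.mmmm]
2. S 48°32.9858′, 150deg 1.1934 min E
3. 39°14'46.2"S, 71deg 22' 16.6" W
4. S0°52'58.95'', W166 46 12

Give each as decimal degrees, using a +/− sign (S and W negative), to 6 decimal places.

Point 1:
  φ: split at 2 digits → 37° and 29.894′; 37 + 29.894/60 = 37.4982333
  N ⇒ keep positive
  Lon: split at 3 digits → 097° and 29.1409′; 97 + 29.1409/60 = 97.4856817
  hemisphere W, so the sign is −
Point 2:
  φ: 32.9858′ = 0.549763°; total 48.5497633
  hemisphere S, so the sign is −
  Lon: 1.1934′ = 0.019890°; total 150.0198900
  E ⇒ keep positive
Point 3:
  Latitude: 14′ + 46.2″ = 14.77000′; 39 + 14.77000/60 = 39.2461667
  S → negative
  Longitude: 22′ + 16.6″ = 22.27667′; 71 + 22.27667/60 = 71.3712778
  hemisphere W, so the sign is −
Point 4:
  Latitude: 52′ + 58.95″ = 52.98250′; 0 + 52.98250/60 = 0.8830417
  hemisphere S, so the sign is −
  Longitude: 166 + 46/60 + 12/3600 = 166.7700000
  hemisphere W, so the sign is −

1. 37.498233, -97.485682
2. -48.549763, 150.019890
3. -39.246167, -71.371278
4. -0.883042, -166.770000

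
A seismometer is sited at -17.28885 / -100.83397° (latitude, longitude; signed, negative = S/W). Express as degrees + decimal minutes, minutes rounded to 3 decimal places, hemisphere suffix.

Latitude is negative → S; |value| = 17.288850
Latitude: minutes = (17.288850 − 17) × 60 = 17.33100
Longitude is negative → W; |value| = 100.833970
Lon: fractional part 0.833970 → 50.03820 minutes

17° 17.331′ S, 100° 50.038′ W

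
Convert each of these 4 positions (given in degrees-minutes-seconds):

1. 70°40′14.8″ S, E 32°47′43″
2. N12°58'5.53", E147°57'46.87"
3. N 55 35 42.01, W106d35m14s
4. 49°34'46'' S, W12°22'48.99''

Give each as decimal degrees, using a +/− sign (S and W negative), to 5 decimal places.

Point 1:
  Latitude: 70 + 40/60 + 14.8/3600 = 70.670778
  hemisphere S, so the sign is −
  Lon: 47′ + 43″ = 47.71667′; 32 + 47.71667/60 = 32.795278
  E → positive
Point 2:
  Lat: 12 + 58/60 + 5.53/3600 = 12.968203
  N → positive
  Lon: 147° + 57/60 + 46.87/3600 = 147 + 0.950000 + 0.013019 = 147.963019
  E → positive
Point 3:
  Lat: 55° + 35/60 + 42.01/3600 = 55 + 0.583333 + 0.011669 = 55.595003
  N ⇒ keep positive
  Lon: 106° + 35/60 + 14/3600 = 106 + 0.583333 + 0.003889 = 106.587222
  W ⇒ negate
Point 4:
  φ: 49 + 34/60 + 46/3600 = 49.579444
  hemisphere S, so the sign is −
  Longitude: 22′ + 48.99″ = 22.81650′; 12 + 22.81650/60 = 12.380275
  W → negative

1. -70.67078, 32.79528
2. 12.96820, 147.96302
3. 55.59500, -106.58722
4. -49.57944, -12.38028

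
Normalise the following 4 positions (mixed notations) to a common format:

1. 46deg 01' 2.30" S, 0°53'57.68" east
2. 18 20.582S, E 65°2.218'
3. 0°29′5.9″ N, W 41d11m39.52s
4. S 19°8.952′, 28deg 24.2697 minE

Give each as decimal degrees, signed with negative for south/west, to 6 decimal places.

1. -46.017306, 0.899356
2. -18.343033, 65.036967
3. 0.484972, -41.194311
4. -19.149200, 28.404495

Point 1:
  Latitude: 46° + 1/60 + 2.3/3600 = 46 + 0.016667 + 0.000639 = 46.0173056
  hemisphere S, so the sign is −
  λ: 53′ + 57.68″ = 53.96133′; 0 + 53.96133/60 = 0.8993556
  E ⇒ keep positive
Point 2:
  φ: 20.582′ = 0.343033°; total 18.3430333
  S → negative
  Longitude: 65 + 2.218/60 = 65.0369667
  E → positive
Point 3:
  φ: 0° + 29/60 + 5.9/3600 = 0 + 0.483333 + 0.001639 = 0.4849722
  N ⇒ keep positive
  Longitude: 41° + 11/60 + 39.52/3600 = 41 + 0.183333 + 0.010978 = 41.1943111
  W ⇒ negate
Point 4:
  Latitude: 19 + 8.952/60 = 19.1492000
  hemisphere S, so the sign is −
  Longitude: 24.2697′ = 0.404495°; total 28.4044950
  E ⇒ keep positive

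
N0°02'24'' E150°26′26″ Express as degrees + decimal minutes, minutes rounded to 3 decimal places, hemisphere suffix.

0° 2.400′ N, 150° 26.433′ E

φ: 2 + 24/60 = 2.40000′
λ: seconds/60 = 0.43333; minutes = 26 + 0.43333 = 26.43333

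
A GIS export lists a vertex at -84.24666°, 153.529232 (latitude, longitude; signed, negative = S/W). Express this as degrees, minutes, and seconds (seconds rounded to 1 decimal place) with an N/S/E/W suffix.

84°14′48.0″ S, 153°31′45.2″ E

Latitude is negative → S; |value| = 84.246660
Lat: 0.246660 × 60 = 14.79960′ → 14′, remainder × 60 = 47.976″
Lon: whole degrees 153; 31.75392′ → 31′ and 45.235″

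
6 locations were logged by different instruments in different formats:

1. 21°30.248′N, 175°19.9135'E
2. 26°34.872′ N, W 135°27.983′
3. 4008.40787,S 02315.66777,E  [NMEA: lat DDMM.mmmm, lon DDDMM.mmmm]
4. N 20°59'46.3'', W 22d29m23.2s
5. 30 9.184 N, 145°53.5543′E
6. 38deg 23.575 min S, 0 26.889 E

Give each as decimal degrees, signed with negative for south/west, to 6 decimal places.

1. 21.504133, 175.331892
2. 26.581200, -135.466383
3. -40.140131, 23.261130
4. 20.996194, -22.489778
5. 30.153067, 145.892572
6. -38.392917, 0.448150

Point 1:
  Latitude: 30.248′ = 0.504133°; total 21.5041333
  N → positive
  Longitude: 19.9135′ = 0.331892°; total 175.3318917
  E ⇒ keep positive
Point 2:
  Lat: 34.872′ = 0.581200°; total 26.5812000
  N → positive
  Longitude: 27.983′ = 0.466383°; total 135.4663833
  W ⇒ negate
Point 3:
  Lat: split at 2 digits → 40° and 8.40787′; 40 + 8.40787/60 = 40.1401312
  hemisphere S, so the sign is −
  Longitude: degrees = first 3 digits = 23, minutes = 15.66777; 23 + 15.66777/60 = 23.2611295
  E → positive
Point 4:
  Latitude: 59′ + 46.3″ = 59.77167′; 20 + 59.77167/60 = 20.9961944
  N ⇒ keep positive
  Lon: 22 + 29/60 + 23.2/3600 = 22.4897778
  W → negative
Point 5:
  Latitude: 30 + 9.184/60 = 30.1530667
  N → positive
  λ: 145 + 53.5543/60 = 145.8925717
  E → positive
Point 6:
  Lat: 23.575′ = 0.392917°; total 38.3929167
  S → negative
  λ: 26.889′ = 0.448150°; total 0.4481500
  E → positive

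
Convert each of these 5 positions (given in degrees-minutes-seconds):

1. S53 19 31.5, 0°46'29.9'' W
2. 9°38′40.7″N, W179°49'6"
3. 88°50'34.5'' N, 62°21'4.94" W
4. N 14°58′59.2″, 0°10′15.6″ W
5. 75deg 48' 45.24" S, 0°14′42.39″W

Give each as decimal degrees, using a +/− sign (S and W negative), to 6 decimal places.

1. -53.325417, -0.774972
2. 9.644639, -179.818333
3. 88.842917, -62.351372
4. 14.983111, -0.171000
5. -75.812567, -0.245108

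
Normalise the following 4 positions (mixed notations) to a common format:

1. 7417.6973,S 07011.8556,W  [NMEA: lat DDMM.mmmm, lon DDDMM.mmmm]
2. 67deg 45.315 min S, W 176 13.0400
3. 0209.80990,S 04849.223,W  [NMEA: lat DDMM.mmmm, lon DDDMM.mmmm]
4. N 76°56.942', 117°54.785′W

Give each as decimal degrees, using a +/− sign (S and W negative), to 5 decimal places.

Point 1:
  φ: degrees = first 2 digits = 74, minutes = 17.6973; 74 + 17.6973/60 = 74.294955
  S ⇒ negate
  Longitude: split at 3 digits → 070° and 11.8556′; 70 + 11.8556/60 = 70.197593
  W → negative
Point 2:
  Lat: 45.315′ = 0.755250°; total 67.755250
  hemisphere S, so the sign is −
  λ: 13.04′ = 0.217333°; total 176.217333
  W → negative
Point 3:
  Latitude: degrees = first 2 digits = 2, minutes = 9.8099; 2 + 9.8099/60 = 2.163498
  S ⇒ negate
  Lon: split at 3 digits → 048° and 49.223′; 48 + 49.223/60 = 48.820383
  W → negative
Point 4:
  Latitude: 56.942′ = 0.949033°; total 76.949033
  N → positive
  Lon: 117 + 54.785/60 = 117.913083
  W ⇒ negate

1. -74.29496, -70.19759
2. -67.75525, -176.21733
3. -2.16350, -48.82038
4. 76.94903, -117.91308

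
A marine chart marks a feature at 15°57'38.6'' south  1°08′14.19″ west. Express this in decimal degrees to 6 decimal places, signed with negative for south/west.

φ: 57′ + 38.6″ = 57.64333′; 15 + 57.64333/60 = 15.9607222
hemisphere S, so the sign is −
Lon: 1° + 8/60 + 14.19/3600 = 1 + 0.133333 + 0.003942 = 1.1372750
W → negative

-15.960722, -1.137275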